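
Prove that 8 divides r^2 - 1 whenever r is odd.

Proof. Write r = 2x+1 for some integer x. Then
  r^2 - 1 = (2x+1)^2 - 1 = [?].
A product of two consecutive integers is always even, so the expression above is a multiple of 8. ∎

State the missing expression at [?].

4x(x + 1)

(2x+1)^2 - 1 = 4x^2 + 4x + 1 - 1 = 4x^2 + 4x = 4x(x+1).
Since x and x+1 are consecutive, x(x+1) is even, and 4·(even) is a multiple of 8.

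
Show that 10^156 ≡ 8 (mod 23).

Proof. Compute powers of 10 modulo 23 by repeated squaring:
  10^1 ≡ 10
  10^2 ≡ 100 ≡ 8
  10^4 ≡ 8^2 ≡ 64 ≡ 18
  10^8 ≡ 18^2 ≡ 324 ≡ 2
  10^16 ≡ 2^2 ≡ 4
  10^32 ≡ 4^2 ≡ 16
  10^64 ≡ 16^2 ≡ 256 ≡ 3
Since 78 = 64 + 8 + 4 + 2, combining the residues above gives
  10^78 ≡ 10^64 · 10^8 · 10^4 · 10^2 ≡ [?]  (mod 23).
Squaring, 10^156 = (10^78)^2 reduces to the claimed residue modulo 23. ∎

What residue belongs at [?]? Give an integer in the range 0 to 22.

Multiply the listed residues: 3 · 2 · 18 · 8 = 6 → 108 → 864.
Reducing modulo 23: 864 = 37·23 + 13, so 10^78 ≡ 13.

13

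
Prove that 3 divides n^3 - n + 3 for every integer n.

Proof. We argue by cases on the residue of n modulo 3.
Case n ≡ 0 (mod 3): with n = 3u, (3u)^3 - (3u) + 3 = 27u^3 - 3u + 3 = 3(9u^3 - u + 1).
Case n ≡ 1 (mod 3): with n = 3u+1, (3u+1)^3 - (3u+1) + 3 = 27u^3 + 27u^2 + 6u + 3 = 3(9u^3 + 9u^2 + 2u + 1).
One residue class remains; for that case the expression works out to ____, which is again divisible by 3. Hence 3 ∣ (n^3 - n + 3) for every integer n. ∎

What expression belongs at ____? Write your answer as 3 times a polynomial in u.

The residues treated are {0, 1}, so the missing case is n ≡ 2 (mod 3); write n = 3u+2.
Then (3u+2)^3 - (3u+2) + 3 = 27u^3 + 54u^2 + 33u + 9 = 3(9u^3 + 18u^2 + 11u + 3).

3(9u^3 + 18u^2 + 11u + 3)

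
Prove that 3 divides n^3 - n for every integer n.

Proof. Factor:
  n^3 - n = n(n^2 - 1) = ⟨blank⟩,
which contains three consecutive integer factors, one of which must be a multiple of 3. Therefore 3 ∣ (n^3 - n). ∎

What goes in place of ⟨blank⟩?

n(n^2 - 1) = n(n - 1)(n + 1) = (n - 1)n(n + 1).
These three factors are consecutive integers, so their product is divisible by 3.

(n - 1)n(n + 1)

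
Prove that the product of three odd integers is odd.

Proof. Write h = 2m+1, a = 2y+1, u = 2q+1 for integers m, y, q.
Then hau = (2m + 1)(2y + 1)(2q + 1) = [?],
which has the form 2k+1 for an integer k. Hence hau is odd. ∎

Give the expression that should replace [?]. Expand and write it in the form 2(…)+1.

Expanding: (2m + 1)(2y + 1)(2q + 1) = 8mqy + 4mq + 4my + 2m + 4qy + 2q + 2y + 1.
Every term except the constant is even, so this is 2(4mqy + 2mq + 2my + m + 2qy + q + y) + 1,
and 4mqy + 2mq + 2my + m + 2qy + q + y ∈ ℤ gives the required form.

2(4mqy + 2mq + 2my + m + 2qy + q + y) + 1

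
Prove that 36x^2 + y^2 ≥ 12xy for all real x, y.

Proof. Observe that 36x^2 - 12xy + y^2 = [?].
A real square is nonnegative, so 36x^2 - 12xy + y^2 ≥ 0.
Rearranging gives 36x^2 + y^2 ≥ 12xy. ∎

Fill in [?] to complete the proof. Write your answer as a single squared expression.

36x^2 - 12xy + y^2 is a perfect-square trinomial: the outer terms are (6x)^2 and (y)^2, and the cross term is -2·6x·y.
So 36x^2 - 12xy + y^2 = (6x - y)^2 ≥ 0.

(6x - y)^2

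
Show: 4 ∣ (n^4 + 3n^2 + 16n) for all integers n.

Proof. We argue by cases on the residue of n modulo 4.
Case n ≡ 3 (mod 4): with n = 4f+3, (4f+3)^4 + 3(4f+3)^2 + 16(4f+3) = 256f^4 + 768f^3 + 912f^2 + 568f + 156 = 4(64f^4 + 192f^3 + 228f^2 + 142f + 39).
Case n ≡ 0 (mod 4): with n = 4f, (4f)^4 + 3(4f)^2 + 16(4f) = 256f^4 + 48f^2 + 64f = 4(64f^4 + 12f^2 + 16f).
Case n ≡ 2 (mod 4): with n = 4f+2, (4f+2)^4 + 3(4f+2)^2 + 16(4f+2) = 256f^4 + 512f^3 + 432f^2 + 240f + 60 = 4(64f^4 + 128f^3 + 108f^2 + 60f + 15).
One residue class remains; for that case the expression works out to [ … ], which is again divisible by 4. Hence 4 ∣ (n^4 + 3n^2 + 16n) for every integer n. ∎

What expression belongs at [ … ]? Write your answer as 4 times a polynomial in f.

4(64f^4 + 64f^3 + 36f^2 + 26f + 5)

The residues treated are {3, 0, 2}, so the missing case is n ≡ 1 (mod 4); write n = 4f+1.
Then (4f+1)^4 + 3(4f+1)^2 + 16(4f+1) = 256f^4 + 256f^3 + 144f^2 + 104f + 20 = 4(64f^4 + 64f^3 + 36f^2 + 26f + 5).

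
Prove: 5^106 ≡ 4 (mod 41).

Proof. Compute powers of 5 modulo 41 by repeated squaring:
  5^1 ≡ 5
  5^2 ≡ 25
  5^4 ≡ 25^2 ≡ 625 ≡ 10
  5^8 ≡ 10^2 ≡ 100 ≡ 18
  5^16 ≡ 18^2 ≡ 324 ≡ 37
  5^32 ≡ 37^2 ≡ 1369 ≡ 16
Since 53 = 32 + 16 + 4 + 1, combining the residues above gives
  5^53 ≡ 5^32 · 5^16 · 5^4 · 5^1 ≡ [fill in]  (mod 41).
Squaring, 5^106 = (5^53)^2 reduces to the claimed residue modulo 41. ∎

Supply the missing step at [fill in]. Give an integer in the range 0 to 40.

Multiply the listed residues: 16 · 37 · 10 · 5 = 592 → 5920 → 29600.
Reducing modulo 41: 29600 = 721·41 + 39, so 5^53 ≡ 39.

39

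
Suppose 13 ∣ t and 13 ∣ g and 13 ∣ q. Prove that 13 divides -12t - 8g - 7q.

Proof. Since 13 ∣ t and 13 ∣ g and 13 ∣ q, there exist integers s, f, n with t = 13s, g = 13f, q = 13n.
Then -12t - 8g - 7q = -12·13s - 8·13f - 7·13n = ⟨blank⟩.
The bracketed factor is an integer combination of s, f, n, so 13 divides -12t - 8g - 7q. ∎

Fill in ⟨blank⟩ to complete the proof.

Pull the common 13 out of every term: -12·13s - 8·13f - 7·13n = 13(-8f - 7n - 12s).
-8f - 7n - 12s is an integer, which exhibits the divisibility.

13(-8f - 7n - 12s)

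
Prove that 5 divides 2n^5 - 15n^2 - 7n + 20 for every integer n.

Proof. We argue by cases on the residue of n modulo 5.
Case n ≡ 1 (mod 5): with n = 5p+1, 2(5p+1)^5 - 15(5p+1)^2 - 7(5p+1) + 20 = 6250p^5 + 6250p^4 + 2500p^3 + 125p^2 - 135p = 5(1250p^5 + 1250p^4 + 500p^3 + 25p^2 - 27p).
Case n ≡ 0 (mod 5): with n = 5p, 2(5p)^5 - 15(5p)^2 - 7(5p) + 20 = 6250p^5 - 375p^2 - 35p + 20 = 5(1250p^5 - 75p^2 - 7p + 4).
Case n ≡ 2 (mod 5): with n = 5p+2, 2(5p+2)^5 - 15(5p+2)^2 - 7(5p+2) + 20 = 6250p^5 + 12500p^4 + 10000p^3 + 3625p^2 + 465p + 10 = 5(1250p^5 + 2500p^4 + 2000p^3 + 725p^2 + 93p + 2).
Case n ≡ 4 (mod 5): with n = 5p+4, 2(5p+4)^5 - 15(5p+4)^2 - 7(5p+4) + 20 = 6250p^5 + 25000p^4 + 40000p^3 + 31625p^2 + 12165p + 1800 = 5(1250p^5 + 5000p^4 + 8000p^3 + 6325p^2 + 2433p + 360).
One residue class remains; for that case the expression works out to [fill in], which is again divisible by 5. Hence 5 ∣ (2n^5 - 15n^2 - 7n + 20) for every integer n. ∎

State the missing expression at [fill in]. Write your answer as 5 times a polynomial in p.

Only n ≡ 3 (mod 5) is unaccounted for. Put n = 5p+3:
2(5p+3)^5 - 15(5p+3)^2 - 7(5p+3) + 20 expands to 6250p^5 + 18750p^4 + 22500p^3 + 13125p^2 + 3565p + 350,
and factoring out 5 leaves 5(1250p^5 + 3750p^4 + 4500p^3 + 2625p^2 + 713p + 70).

5(1250p^5 + 3750p^4 + 4500p^3 + 2625p^2 + 713p + 70)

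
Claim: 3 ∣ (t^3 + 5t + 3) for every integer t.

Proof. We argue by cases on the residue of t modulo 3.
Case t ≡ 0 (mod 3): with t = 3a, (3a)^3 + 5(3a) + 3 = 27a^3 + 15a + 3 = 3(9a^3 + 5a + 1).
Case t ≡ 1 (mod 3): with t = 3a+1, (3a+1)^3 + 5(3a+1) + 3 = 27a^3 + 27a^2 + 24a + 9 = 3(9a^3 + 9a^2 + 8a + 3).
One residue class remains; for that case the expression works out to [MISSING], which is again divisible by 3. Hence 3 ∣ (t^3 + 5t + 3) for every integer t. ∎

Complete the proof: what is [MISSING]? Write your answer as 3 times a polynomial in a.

The residues treated are {0, 1}, so the missing case is t ≡ 2 (mod 3); write t = 3a+2.
Then (3a+2)^3 + 5(3a+2) + 3 = 27a^3 + 54a^2 + 51a + 21 = 3(9a^3 + 18a^2 + 17a + 7).

3(9a^3 + 18a^2 + 17a + 7)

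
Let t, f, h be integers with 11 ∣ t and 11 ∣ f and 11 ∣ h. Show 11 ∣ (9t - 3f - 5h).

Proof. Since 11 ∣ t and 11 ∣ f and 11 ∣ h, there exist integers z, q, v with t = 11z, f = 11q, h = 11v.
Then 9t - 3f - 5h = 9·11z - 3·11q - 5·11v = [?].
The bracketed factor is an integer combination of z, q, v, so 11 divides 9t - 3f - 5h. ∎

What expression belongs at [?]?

11(-3q - 5v + 9z)

Each term has a factor of 11: 9·11z - 3·11q - 5·11v = 11·(-3q - 5v + 9z).
Since -3q - 5v + 9z is an integer, 11 ∣ (9t - 3f - 5h).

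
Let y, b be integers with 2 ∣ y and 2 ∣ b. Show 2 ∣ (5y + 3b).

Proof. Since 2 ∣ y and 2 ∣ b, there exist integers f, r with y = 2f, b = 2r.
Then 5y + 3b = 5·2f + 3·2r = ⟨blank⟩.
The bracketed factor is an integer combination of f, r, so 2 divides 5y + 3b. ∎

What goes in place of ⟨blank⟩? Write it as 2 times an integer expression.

Pull the common 2 out of every term: 5·2f + 3·2r = 2(5f + 3r).
5f + 3r is an integer, which exhibits the divisibility.

2(5f + 3r)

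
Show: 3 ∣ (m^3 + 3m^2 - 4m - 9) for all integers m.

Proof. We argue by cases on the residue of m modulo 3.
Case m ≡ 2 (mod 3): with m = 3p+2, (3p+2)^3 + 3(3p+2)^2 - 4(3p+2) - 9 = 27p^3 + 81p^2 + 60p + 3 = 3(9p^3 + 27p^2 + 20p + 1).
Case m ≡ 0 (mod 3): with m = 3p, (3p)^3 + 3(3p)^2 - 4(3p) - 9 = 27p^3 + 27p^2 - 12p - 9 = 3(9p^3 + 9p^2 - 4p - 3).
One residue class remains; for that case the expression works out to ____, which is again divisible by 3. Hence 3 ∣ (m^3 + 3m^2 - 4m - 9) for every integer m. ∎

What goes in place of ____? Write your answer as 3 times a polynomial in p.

The residues treated are {2, 0}, so the missing case is m ≡ 1 (mod 3); write m = 3p+1.
Then (3p+1)^3 + 3(3p+1)^2 - 4(3p+1) - 9 = 27p^3 + 54p^2 + 15p - 9 = 3(9p^3 + 18p^2 + 5p - 3).

3(9p^3 + 18p^2 + 5p - 3)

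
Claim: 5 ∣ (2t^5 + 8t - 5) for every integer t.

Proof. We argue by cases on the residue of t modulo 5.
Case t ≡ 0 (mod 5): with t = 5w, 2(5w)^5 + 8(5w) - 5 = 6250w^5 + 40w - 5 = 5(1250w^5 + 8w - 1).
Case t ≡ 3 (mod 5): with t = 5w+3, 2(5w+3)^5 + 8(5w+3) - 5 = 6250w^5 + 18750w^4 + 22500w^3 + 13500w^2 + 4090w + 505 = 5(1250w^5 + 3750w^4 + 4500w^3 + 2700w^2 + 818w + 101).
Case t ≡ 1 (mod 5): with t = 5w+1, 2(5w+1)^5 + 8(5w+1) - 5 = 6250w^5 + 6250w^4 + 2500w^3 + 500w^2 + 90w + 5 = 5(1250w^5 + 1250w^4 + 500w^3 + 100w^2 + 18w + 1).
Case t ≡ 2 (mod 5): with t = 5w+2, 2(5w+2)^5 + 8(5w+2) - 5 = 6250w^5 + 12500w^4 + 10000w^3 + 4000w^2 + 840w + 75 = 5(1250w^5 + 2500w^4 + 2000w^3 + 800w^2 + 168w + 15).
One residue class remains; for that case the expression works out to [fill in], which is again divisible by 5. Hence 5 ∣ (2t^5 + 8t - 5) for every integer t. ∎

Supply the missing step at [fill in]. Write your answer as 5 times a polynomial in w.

The residues treated are {0, 3, 1, 2}, so the missing case is t ≡ 4 (mod 5); write t = 5w+4.
Then 2(5w+4)^5 + 8(5w+4) - 5 = 6250w^5 + 25000w^4 + 40000w^3 + 32000w^2 + 12840w + 2075 = 5(1250w^5 + 5000w^4 + 8000w^3 + 6400w^2 + 2568w + 415).

5(1250w^5 + 5000w^4 + 8000w^3 + 6400w^2 + 2568w + 415)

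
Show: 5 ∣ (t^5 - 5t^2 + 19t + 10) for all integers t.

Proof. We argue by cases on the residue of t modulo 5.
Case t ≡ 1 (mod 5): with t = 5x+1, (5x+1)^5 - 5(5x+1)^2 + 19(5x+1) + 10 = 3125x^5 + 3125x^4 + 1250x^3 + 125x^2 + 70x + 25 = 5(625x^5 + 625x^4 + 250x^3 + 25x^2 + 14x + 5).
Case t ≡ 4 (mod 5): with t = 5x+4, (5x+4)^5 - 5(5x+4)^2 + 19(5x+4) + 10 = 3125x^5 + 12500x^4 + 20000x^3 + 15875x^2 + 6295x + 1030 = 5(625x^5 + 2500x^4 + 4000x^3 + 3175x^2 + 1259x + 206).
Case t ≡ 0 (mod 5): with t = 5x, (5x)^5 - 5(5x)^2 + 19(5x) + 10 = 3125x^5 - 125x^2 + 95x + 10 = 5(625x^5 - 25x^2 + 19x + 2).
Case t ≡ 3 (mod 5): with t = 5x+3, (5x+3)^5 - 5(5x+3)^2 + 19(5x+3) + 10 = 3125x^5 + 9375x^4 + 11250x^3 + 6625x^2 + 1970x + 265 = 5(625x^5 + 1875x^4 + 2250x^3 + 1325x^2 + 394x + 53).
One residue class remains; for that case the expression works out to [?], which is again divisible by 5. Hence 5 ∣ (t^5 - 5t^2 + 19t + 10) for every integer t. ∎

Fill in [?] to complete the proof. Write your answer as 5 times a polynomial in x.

The residues treated are {1, 4, 0, 3}, so the missing case is t ≡ 2 (mod 5); write t = 5x+2.
Then (5x+2)^5 - 5(5x+2)^2 + 19(5x+2) + 10 = 3125x^5 + 6250x^4 + 5000x^3 + 1875x^2 + 395x + 60 = 5(625x^5 + 1250x^4 + 1000x^3 + 375x^2 + 79x + 12).

5(625x^5 + 1250x^4 + 1000x^3 + 375x^2 + 79x + 12)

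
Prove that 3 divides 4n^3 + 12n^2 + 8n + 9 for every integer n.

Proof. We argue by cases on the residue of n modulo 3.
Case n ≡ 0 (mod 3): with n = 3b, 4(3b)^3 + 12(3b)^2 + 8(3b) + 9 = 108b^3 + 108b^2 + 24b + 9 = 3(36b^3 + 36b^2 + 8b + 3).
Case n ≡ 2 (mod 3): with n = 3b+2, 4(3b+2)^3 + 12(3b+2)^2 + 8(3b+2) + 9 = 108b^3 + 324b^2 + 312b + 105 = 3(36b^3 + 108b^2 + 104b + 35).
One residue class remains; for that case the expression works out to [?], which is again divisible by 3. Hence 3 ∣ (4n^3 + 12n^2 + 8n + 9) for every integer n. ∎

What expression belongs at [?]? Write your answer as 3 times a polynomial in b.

3(36b^3 + 72b^2 + 44b + 11)

The residues treated are {0, 2}, so the missing case is n ≡ 1 (mod 3); write n = 3b+1.
Then 4(3b+1)^3 + 12(3b+1)^2 + 8(3b+1) + 9 = 108b^3 + 216b^2 + 132b + 33 = 3(36b^3 + 72b^2 + 44b + 11).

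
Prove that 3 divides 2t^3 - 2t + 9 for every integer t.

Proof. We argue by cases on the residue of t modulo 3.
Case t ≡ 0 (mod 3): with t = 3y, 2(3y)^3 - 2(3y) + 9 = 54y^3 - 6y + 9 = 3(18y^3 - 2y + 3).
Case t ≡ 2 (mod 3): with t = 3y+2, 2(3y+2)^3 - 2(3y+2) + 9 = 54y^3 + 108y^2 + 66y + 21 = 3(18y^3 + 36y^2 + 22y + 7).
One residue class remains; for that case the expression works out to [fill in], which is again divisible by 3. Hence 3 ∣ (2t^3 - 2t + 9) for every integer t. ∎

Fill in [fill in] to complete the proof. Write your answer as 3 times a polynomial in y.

3(18y^3 + 18y^2 + 4y + 3)

The residues treated are {0, 2}, so the missing case is t ≡ 1 (mod 3); write t = 3y+1.
Then 2(3y+1)^3 - 2(3y+1) + 9 = 54y^3 + 54y^2 + 12y + 9 = 3(18y^3 + 18y^2 + 4y + 3).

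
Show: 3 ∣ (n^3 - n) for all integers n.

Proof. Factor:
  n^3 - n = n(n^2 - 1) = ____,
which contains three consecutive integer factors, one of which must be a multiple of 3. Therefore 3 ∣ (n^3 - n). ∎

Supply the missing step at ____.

(n - 1)n(n + 1)

n(n^2 - 1) = n(n - 1)(n + 1) = (n - 1)n(n + 1).
These three factors are consecutive integers, so their product is divisible by 3.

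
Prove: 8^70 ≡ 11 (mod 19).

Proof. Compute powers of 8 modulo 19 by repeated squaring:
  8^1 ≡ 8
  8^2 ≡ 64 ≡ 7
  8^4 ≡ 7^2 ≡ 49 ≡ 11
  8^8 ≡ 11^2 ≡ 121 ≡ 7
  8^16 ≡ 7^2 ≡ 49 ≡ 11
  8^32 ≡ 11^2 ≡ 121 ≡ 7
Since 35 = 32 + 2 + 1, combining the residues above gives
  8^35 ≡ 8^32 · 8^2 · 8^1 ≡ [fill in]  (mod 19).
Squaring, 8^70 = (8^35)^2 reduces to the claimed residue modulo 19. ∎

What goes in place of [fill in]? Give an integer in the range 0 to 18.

12

Multiply the listed residues: 7 · 7 · 8 = 49 → 392.
Reducing modulo 19: 392 = 20·19 + 12, so 8^35 ≡ 12.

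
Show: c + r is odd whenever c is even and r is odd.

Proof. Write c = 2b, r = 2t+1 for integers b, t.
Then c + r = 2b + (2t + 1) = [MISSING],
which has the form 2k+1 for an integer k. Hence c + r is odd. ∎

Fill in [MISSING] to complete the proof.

2(b + t) + 1

Expanding: 2b + (2t + 1) = 2b + 2t + 1.
Every term except the constant is even, so this is 2(b + t) + 1,
and b + t ∈ ℤ gives the required form.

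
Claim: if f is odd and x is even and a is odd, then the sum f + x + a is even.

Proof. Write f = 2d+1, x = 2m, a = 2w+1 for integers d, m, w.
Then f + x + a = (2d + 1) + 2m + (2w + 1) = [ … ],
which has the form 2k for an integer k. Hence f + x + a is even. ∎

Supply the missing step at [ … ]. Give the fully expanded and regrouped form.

2(d + m + w + 1)

Expanding: (2d + 1) + 2m + (2w + 1) = 2d + 2m + 2w + 2.
Every term is even; pulling out the factor of 2 gives 2(d + m + w + 1).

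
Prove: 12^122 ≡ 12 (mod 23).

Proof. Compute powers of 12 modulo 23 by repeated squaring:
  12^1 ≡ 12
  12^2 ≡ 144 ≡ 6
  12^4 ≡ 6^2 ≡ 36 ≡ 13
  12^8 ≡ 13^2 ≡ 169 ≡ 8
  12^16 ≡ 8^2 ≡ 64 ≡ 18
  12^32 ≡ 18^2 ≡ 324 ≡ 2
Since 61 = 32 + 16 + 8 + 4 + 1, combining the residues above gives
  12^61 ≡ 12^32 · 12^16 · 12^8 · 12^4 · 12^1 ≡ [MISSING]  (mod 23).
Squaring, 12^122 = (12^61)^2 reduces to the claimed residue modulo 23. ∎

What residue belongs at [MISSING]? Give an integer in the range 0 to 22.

9

12^32 · 12^16 · 12^8 · 12^4 · 12^1 ≡ 2 · 18 · 8 · 13 · 12 = 44928.
44928 mod 23 = 9, so 12^61 ≡ 9 (mod 23).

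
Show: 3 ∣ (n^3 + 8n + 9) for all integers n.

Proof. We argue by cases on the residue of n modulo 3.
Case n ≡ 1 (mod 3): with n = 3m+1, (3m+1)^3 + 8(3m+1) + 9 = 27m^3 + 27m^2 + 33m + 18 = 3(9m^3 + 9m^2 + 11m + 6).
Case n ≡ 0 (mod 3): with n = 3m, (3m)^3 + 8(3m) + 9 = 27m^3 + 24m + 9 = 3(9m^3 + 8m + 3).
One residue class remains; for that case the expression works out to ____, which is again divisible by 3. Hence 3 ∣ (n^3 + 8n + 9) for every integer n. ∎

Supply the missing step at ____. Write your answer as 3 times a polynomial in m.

3(9m^3 + 18m^2 + 20m + 11)

Only n ≡ 2 (mod 3) is unaccounted for. Put n = 3m+2:
(3m+2)^3 + 8(3m+2) + 9 expands to 27m^3 + 54m^2 + 60m + 33,
and factoring out 3 leaves 3(9m^3 + 18m^2 + 20m + 11).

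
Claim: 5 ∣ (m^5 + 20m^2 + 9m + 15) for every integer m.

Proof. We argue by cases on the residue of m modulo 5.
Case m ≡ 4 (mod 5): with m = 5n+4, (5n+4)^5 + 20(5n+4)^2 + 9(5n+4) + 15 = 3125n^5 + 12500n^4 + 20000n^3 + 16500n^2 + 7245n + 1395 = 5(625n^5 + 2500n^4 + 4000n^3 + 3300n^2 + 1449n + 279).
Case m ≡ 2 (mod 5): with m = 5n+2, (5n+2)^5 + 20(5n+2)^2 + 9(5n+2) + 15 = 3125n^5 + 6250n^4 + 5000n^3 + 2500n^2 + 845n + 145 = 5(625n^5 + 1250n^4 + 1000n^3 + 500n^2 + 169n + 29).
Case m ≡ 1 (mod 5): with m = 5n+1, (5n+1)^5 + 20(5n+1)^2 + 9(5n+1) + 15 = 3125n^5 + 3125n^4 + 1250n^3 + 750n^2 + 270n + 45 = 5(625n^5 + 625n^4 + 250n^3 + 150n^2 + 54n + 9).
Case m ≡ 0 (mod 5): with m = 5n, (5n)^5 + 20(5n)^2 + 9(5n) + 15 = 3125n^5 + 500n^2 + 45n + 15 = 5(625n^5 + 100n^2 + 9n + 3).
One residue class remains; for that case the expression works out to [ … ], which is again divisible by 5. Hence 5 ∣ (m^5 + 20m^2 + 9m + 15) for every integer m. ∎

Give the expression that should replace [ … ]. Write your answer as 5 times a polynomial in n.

5(625n^5 + 1875n^4 + 2250n^3 + 1450n^2 + 534n + 93)

Only m ≡ 3 (mod 5) is unaccounted for. Put m = 5n+3:
(5n+3)^5 + 20(5n+3)^2 + 9(5n+3) + 15 expands to 3125n^5 + 9375n^4 + 11250n^3 + 7250n^2 + 2670n + 465,
and factoring out 5 leaves 5(625n^5 + 1875n^4 + 2250n^3 + 1450n^2 + 534n + 93).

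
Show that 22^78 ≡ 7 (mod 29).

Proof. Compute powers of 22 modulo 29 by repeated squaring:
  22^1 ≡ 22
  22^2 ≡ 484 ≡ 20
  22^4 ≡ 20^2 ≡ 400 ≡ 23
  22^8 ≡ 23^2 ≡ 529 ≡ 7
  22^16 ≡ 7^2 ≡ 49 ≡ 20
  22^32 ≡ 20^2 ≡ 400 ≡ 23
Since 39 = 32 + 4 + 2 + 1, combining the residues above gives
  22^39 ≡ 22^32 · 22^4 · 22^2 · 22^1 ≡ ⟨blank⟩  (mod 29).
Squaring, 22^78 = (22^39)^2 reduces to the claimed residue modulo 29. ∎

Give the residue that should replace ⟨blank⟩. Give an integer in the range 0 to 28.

6

Multiply the listed residues: 23 · 23 · 20 · 22 = 529 → 10580 → 232760.
Reducing modulo 29: 232760 = 8026·29 + 6, so 22^39 ≡ 6.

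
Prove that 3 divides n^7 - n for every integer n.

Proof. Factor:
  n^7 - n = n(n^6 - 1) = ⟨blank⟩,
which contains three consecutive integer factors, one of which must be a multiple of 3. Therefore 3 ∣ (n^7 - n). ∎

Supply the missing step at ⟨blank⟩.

n^6 - 1 = (n^2 - 1)(n^4 + n^2 + 1), and n^2 - 1 = (n-1)(n+1).
So n(n^6 - 1) = (n - 1)n(n + 1)(n^4 + n^2 + 1).

(n - 1)n(n + 1)(n^4 + n^2 + 1)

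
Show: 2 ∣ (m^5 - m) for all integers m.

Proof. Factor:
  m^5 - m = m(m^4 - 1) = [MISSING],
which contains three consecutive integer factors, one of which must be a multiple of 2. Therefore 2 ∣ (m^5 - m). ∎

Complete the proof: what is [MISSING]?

(m - 1)m(m + 1)(m^2 + 1)

m^4 - 1 = (m^2 - 1)(m^2 + 1), and m^2 - 1 = (m-1)(m+1).
So m(m^4 - 1) = (m - 1)m(m + 1)(m^2 + 1).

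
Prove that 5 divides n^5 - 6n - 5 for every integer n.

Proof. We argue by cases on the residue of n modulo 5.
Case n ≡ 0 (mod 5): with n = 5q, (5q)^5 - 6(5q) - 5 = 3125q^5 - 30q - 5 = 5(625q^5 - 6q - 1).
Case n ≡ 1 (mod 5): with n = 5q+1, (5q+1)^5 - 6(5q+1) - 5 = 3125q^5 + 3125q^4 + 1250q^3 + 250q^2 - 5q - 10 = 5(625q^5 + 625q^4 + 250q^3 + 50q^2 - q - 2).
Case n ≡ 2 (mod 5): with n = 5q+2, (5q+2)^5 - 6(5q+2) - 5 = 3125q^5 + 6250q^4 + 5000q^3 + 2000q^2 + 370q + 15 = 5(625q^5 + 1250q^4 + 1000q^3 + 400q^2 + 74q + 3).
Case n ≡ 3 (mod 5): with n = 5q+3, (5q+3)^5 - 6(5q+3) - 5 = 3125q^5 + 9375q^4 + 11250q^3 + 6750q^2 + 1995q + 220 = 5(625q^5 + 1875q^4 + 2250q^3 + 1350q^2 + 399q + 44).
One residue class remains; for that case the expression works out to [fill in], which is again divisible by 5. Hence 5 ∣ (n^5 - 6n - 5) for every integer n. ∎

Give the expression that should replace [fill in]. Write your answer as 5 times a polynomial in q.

5(625q^5 + 2500q^4 + 4000q^3 + 3200q^2 + 1274q + 199)

The residues treated are {0, 1, 2, 3}, so the missing case is n ≡ 4 (mod 5); write n = 5q+4.
Then (5q+4)^5 - 6(5q+4) - 5 = 3125q^5 + 12500q^4 + 20000q^3 + 16000q^2 + 6370q + 995 = 5(625q^5 + 2500q^4 + 4000q^3 + 3200q^2 + 1274q + 199).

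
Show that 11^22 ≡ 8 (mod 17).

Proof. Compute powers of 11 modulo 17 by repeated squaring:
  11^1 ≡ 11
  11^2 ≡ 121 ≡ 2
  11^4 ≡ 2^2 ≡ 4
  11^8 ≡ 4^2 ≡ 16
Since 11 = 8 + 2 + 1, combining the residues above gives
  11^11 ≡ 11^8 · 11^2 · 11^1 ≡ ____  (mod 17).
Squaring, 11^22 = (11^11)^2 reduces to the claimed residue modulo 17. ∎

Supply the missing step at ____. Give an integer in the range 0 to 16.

11^8 · 11^2 · 11^1 ≡ 16 · 2 · 11 = 352.
352 mod 17 = 12, so 11^11 ≡ 12 (mod 17).

12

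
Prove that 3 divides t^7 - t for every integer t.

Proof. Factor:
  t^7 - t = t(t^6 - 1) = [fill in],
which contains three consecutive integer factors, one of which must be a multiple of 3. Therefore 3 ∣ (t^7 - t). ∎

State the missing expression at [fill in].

t^6 - 1 = (t^2 - 1)(t^4 + t^2 + 1), and t^2 - 1 = (t-1)(t+1).
So t(t^6 - 1) = (t - 1)t(t + 1)(t^4 + t^2 + 1).

(t - 1)t(t + 1)(t^4 + t^2 + 1)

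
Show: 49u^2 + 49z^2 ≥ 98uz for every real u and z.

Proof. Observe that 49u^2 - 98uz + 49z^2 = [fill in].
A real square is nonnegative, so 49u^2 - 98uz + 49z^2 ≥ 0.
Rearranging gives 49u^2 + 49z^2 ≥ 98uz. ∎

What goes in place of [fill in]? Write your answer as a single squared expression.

(7u - 7z)^2

The leading and trailing coefficients are 7^2 and 7^2, and 98 = 2·7·7, so the trinomial is (7u - 7z)^2.
Hence 49u^2 - 98uz + 49z^2 ≥ 0.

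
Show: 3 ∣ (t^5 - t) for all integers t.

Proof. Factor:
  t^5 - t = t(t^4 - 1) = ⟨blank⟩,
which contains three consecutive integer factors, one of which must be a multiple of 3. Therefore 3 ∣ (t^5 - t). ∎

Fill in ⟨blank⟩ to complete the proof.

t^4 - 1 = (t^2 - 1)(t^2 + 1), and t^2 - 1 = (t-1)(t+1).
So t(t^4 - 1) = (t - 1)t(t + 1)(t^2 + 1).

(t - 1)t(t + 1)(t^2 + 1)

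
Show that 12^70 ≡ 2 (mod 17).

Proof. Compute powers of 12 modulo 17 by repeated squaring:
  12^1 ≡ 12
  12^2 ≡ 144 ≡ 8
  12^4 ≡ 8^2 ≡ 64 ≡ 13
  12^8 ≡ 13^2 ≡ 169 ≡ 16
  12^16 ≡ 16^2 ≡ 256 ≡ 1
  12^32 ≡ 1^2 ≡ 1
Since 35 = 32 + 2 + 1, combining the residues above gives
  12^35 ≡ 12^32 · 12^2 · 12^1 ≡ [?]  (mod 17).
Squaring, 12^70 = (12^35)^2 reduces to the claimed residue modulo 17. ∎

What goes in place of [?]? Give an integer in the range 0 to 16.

Multiply the listed residues: 1 · 8 · 12 = 8 → 96.
Reducing modulo 17: 96 = 5·17 + 11, so 12^35 ≡ 11.

11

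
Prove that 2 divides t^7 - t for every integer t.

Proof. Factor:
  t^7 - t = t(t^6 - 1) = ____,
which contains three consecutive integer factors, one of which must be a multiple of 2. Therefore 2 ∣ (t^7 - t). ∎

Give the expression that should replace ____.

t^6 - 1 = (t^2 - 1)(t^4 + t^2 + 1), and t^2 - 1 = (t-1)(t+1).
So t(t^6 - 1) = (t - 1)t(t + 1)(t^4 + t^2 + 1).

(t - 1)t(t + 1)(t^4 + t^2 + 1)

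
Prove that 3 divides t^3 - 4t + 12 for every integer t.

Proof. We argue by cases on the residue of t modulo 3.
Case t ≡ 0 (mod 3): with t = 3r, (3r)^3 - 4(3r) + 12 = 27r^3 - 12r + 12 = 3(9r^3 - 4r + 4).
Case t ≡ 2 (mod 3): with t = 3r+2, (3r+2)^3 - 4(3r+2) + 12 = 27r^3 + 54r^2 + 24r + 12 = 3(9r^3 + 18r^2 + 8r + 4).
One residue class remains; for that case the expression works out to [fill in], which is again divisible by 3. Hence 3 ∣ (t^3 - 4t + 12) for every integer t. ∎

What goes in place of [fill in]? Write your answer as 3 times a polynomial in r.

3(9r^3 + 9r^2 - r + 3)

The residues treated are {0, 2}, so the missing case is t ≡ 1 (mod 3); write t = 3r+1.
Then (3r+1)^3 - 4(3r+1) + 12 = 27r^3 + 27r^2 - 3r + 9 = 3(9r^3 + 9r^2 - r + 3).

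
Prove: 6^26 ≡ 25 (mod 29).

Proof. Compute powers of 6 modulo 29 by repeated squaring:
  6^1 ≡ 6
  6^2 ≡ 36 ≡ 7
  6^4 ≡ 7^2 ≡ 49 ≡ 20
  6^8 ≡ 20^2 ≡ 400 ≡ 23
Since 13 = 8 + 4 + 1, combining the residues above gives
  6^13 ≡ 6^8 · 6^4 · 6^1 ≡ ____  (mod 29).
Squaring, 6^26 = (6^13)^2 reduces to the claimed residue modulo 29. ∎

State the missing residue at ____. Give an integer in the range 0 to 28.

Multiply the listed residues: 23 · 20 · 6 = 460 → 2760.
Reducing modulo 29: 2760 = 95·29 + 5, so 6^13 ≡ 5.

5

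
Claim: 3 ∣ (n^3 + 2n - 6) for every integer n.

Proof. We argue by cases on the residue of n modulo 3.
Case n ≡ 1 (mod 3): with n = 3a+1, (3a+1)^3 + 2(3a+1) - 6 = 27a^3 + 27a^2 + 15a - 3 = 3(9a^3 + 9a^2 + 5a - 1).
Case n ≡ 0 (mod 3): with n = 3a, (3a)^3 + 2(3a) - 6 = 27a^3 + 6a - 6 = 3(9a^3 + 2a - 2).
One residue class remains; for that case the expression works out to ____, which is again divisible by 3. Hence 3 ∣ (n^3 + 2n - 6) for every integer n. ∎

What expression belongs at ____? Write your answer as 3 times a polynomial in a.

Only n ≡ 2 (mod 3) is unaccounted for. Put n = 3a+2:
(3a+2)^3 + 2(3a+2) - 6 expands to 27a^3 + 54a^2 + 42a + 6,
and factoring out 3 leaves 3(9a^3 + 18a^2 + 14a + 2).

3(9a^3 + 18a^2 + 14a + 2)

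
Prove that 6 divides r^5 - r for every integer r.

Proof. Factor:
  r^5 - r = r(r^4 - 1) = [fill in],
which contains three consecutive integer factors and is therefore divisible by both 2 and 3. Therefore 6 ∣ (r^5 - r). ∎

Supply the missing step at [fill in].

(r - 1)r(r + 1)(r^2 + 1)

r^4 - 1 = (r^2 - 1)(r^2 + 1), and r^2 - 1 = (r-1)(r+1).
So r(r^4 - 1) = (r - 1)r(r + 1)(r^2 + 1).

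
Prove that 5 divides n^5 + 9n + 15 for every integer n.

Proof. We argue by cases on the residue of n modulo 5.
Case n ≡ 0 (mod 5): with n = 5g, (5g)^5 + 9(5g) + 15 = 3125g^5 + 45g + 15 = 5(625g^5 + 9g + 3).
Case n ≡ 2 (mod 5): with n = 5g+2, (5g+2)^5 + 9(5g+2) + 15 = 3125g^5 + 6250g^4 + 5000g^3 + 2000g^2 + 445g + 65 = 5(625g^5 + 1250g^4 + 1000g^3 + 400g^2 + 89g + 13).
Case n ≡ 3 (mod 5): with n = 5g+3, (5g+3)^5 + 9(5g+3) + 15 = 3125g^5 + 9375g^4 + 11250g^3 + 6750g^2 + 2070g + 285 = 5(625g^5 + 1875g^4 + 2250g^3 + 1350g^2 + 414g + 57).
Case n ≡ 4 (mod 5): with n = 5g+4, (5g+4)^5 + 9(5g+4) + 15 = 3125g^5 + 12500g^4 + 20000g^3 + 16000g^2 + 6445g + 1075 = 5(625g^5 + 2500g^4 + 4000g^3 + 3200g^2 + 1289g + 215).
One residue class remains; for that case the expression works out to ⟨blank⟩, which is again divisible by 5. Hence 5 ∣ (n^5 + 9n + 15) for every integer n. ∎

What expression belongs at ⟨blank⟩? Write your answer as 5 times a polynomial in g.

5(625g^5 + 625g^4 + 250g^3 + 50g^2 + 14g + 5)

The residues treated are {0, 2, 3, 4}, so the missing case is n ≡ 1 (mod 5); write n = 5g+1.
Then (5g+1)^5 + 9(5g+1) + 15 = 3125g^5 + 3125g^4 + 1250g^3 + 250g^2 + 70g + 25 = 5(625g^5 + 625g^4 + 250g^3 + 50g^2 + 14g + 5).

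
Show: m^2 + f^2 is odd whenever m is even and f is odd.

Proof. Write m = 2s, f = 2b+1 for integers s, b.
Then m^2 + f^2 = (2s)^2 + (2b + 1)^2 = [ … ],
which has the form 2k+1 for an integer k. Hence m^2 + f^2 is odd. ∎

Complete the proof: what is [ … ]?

Expanding: (2s)^2 + (2b + 1)^2 = 4b^2 + 4b + 4s^2 + 1.
Every term except the constant is even, so this is 2(2b^2 + 2b + 2s^2) + 1,
and 2b^2 + 2b + 2s^2 ∈ ℤ gives the required form.

2(2b^2 + 2b + 2s^2) + 1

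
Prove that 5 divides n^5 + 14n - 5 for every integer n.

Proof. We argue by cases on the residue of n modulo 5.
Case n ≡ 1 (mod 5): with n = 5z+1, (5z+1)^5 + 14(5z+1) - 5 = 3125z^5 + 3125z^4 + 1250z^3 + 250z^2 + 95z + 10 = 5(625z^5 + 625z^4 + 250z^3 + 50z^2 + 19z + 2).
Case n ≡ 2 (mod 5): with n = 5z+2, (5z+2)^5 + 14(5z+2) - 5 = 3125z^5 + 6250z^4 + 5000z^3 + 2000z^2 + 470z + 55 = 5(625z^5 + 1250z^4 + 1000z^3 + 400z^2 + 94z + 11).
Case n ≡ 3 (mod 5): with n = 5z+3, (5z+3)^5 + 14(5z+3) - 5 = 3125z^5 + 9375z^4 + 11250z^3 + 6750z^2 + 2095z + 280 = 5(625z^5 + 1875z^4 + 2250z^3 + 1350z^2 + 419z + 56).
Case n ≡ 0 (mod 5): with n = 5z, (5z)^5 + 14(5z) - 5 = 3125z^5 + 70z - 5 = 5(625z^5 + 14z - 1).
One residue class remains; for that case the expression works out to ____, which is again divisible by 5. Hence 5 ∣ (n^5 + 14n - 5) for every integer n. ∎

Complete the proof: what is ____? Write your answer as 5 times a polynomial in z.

5(625z^5 + 2500z^4 + 4000z^3 + 3200z^2 + 1294z + 215)

The residues treated are {1, 2, 3, 0}, so the missing case is n ≡ 4 (mod 5); write n = 5z+4.
Then (5z+4)^5 + 14(5z+4) - 5 = 3125z^5 + 12500z^4 + 20000z^3 + 16000z^2 + 6470z + 1075 = 5(625z^5 + 2500z^4 + 4000z^3 + 3200z^2 + 1294z + 215).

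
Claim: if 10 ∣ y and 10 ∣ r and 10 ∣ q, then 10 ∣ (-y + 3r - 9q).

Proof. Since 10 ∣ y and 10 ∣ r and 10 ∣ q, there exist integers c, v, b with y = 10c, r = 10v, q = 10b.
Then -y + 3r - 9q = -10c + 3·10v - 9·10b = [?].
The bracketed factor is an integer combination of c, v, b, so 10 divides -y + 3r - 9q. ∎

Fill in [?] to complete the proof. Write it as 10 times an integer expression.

10(-9b - c + 3v)

Each term has a factor of 10: -10c + 3·10v - 9·10b = 10·(-9b - c + 3v).
Since -9b - c + 3v is an integer, 10 ∣ (-y + 3r - 9q).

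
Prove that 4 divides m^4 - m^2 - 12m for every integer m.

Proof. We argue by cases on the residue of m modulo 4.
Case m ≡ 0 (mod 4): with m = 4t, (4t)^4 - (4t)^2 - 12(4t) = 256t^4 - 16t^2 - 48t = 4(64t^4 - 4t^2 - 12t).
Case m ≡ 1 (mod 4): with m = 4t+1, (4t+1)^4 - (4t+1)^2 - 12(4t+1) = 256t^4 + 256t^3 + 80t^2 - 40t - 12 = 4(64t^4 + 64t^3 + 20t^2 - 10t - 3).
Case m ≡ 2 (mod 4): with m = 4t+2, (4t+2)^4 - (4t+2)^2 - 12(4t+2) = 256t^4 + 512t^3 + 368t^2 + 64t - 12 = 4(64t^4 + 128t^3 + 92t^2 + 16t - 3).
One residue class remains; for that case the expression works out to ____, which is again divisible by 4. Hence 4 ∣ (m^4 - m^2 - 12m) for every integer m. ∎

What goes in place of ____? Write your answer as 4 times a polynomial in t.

4(64t^4 + 192t^3 + 212t^2 + 90t + 9)

Only m ≡ 3 (mod 4) is unaccounted for. Put m = 4t+3:
(4t+3)^4 - (4t+3)^2 - 12(4t+3) expands to 256t^4 + 768t^3 + 848t^2 + 360t + 36,
and factoring out 4 leaves 4(64t^4 + 192t^3 + 212t^2 + 90t + 9).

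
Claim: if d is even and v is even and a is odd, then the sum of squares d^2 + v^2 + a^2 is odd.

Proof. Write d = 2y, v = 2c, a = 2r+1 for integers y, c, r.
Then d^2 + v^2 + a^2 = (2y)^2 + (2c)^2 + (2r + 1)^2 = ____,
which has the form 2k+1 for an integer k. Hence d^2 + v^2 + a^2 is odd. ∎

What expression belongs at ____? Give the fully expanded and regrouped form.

2(2c^2 + 2r^2 + 2r + 2y^2) + 1

Expanding: (2y)^2 + (2c)^2 + (2r + 1)^2 = 4c^2 + 4r^2 + 4r + 4y^2 + 1.
Every term except the constant is even, so this is 2(2c^2 + 2r^2 + 2r + 2y^2) + 1,
and 2c^2 + 2r^2 + 2r + 2y^2 ∈ ℤ gives the required form.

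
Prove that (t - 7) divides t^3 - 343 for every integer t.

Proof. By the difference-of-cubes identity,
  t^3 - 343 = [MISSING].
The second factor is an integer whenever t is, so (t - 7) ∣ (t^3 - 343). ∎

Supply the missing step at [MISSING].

Polynomial division of t^3 - 343 by t - 7 leaves remainder 0 and quotient t^2 + 7t + 49.
Hence t^3 - 343 = (t - 7)(t^2 + 7t + 49).

(t - 7)(t^2 + 7t + 49)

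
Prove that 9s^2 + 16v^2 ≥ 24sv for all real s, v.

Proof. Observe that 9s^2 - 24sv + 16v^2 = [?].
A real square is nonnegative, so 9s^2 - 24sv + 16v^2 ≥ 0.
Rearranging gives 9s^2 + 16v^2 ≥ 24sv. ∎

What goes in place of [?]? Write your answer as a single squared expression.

(3s - 4v)^2

The leading and trailing coefficients are 3^2 and 4^2, and 24 = 2·3·4, so the trinomial is (3s - 4v)^2.
Hence 9s^2 - 24sv + 16v^2 ≥ 0.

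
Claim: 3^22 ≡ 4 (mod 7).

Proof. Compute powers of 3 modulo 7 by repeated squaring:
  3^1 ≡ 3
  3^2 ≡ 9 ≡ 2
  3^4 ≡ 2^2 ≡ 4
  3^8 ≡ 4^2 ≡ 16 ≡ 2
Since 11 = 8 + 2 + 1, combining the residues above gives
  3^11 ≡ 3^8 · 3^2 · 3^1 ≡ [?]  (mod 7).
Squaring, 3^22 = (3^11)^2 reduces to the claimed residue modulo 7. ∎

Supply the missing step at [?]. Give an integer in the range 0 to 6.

Multiply the listed residues: 2 · 2 · 3 = 4 → 12.
Reducing modulo 7: 12 = 1·7 + 5, so 3^11 ≡ 5.

5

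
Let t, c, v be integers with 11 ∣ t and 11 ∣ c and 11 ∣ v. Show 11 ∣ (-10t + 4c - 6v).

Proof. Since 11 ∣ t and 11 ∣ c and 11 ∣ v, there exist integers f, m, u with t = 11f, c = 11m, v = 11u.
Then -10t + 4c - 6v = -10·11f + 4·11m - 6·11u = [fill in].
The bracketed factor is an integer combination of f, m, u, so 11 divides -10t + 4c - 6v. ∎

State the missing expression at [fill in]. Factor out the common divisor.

11(-10f + 4m - 6u)

Each term has a factor of 11: -10·11f + 4·11m - 6·11u = 11·(-10f + 4m - 6u).
Since -10f + 4m - 6u is an integer, 11 ∣ (-10t + 4c - 6v).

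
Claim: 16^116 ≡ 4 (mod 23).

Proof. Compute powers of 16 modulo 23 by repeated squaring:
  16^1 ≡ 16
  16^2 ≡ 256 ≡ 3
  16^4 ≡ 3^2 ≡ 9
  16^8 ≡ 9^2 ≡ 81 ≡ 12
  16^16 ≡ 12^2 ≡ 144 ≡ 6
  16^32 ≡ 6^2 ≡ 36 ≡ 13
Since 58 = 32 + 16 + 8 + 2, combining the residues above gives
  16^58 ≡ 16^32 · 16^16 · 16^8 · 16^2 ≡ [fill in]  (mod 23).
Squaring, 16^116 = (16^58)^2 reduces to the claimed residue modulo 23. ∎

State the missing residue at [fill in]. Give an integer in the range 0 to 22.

Multiply the listed residues: 13 · 6 · 12 · 3 = 78 → 936 → 2808.
Reducing modulo 23: 2808 = 122·23 + 2, so 16^58 ≡ 2.

2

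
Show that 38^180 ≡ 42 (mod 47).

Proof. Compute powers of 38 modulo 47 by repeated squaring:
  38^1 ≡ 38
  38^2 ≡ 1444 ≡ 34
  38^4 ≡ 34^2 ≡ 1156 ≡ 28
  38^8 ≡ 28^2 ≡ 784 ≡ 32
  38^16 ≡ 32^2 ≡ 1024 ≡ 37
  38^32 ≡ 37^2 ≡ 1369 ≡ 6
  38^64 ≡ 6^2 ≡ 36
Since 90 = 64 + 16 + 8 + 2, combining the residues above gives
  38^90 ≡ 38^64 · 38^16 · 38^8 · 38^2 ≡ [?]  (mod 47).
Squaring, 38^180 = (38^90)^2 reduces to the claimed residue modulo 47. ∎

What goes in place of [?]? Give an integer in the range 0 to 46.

38^64 · 38^16 · 38^8 · 38^2 ≡ 36 · 37 · 32 · 34 = 1449216.
1449216 mod 47 = 18, so 38^90 ≡ 18 (mod 47).

18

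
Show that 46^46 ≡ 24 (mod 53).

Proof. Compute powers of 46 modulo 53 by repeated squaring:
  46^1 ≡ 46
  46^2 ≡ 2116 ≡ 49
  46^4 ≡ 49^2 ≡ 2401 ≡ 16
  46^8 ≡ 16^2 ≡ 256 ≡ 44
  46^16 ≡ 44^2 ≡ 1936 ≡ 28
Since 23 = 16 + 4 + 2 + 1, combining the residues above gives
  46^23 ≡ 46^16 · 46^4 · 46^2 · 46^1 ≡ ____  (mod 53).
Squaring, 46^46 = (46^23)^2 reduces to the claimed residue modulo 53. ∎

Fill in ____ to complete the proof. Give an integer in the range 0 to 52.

36

46^16 · 46^4 · 46^2 · 46^1 ≡ 28 · 16 · 49 · 46 = 1009792.
1009792 mod 53 = 36, so 46^23 ≡ 36 (mod 53).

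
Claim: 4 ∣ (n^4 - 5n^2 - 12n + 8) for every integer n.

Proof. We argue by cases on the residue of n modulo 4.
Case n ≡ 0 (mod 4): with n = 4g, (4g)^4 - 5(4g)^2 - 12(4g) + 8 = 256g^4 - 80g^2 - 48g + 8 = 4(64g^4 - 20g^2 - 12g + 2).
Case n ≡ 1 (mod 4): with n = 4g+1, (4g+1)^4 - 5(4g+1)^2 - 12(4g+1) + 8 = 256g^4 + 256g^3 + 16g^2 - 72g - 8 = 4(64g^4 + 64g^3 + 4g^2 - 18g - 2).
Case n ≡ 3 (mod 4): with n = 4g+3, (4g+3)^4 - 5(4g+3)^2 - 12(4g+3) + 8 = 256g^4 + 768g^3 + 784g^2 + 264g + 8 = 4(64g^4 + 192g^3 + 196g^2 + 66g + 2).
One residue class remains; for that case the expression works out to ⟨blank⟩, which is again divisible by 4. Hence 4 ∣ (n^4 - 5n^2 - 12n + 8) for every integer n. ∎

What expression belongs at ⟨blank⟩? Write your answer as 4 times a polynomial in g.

Only n ≡ 2 (mod 4) is unaccounted for. Put n = 4g+2:
(4g+2)^4 - 5(4g+2)^2 - 12(4g+2) + 8 expands to 256g^4 + 512g^3 + 304g^2 - 20,
and factoring out 4 leaves 4(64g^4 + 128g^3 + 76g^2 - 5).

4(64g^4 + 128g^3 + 76g^2 - 5)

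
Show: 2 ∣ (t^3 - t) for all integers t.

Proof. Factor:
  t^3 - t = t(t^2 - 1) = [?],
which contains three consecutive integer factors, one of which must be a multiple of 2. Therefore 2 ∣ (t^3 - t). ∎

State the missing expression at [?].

t(t^2 - 1) = t(t - 1)(t + 1) = (t - 1)t(t + 1).
These three factors are consecutive integers, so their product is divisible by 2.

(t - 1)t(t + 1)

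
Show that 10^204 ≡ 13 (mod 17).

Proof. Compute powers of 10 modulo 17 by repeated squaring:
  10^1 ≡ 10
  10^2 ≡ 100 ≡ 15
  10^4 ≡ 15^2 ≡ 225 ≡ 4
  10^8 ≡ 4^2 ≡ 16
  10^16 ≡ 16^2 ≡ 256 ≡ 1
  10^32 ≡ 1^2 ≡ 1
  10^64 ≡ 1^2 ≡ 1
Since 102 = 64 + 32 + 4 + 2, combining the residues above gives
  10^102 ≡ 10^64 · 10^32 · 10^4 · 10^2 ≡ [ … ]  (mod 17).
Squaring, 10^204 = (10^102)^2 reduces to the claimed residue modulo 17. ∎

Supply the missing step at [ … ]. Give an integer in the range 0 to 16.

Multiply the listed residues: 1 · 1 · 4 · 15 = 1 → 4 → 60.
Reducing modulo 17: 60 = 3·17 + 9, so 10^102 ≡ 9.

9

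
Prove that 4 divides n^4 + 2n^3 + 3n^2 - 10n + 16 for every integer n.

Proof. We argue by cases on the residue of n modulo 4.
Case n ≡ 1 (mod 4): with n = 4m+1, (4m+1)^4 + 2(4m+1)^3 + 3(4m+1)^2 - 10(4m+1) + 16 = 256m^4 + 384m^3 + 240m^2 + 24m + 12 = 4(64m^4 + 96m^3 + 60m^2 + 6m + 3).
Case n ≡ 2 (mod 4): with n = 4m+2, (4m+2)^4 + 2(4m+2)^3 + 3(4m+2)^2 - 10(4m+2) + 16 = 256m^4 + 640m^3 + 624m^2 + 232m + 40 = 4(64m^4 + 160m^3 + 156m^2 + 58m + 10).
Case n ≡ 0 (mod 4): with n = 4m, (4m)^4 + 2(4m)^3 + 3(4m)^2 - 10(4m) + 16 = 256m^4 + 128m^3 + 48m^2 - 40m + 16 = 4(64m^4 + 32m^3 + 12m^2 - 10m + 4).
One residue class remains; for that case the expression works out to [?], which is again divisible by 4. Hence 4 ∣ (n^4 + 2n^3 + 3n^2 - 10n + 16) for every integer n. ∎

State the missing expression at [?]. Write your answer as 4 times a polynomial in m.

Only n ≡ 3 (mod 4) is unaccounted for. Put n = 4m+3:
(4m+3)^4 + 2(4m+3)^3 + 3(4m+3)^2 - 10(4m+3) + 16 expands to 256m^4 + 896m^3 + 1200m^2 + 680m + 148,
and factoring out 4 leaves 4(64m^4 + 224m^3 + 300m^2 + 170m + 37).

4(64m^4 + 224m^3 + 300m^2 + 170m + 37)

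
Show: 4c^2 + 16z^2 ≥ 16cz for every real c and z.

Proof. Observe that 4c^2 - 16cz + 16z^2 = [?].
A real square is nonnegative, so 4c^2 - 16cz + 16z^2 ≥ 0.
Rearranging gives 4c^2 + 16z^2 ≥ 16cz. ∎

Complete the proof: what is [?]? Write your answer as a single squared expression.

(2c - 4z)^2

4c^2 - 16cz + 16z^2 is a perfect-square trinomial: the outer terms are (2c)^2 and (4z)^2, and the cross term is -2·2c·4z.
So 4c^2 - 16cz + 16z^2 = (2c - 4z)^2 ≥ 0.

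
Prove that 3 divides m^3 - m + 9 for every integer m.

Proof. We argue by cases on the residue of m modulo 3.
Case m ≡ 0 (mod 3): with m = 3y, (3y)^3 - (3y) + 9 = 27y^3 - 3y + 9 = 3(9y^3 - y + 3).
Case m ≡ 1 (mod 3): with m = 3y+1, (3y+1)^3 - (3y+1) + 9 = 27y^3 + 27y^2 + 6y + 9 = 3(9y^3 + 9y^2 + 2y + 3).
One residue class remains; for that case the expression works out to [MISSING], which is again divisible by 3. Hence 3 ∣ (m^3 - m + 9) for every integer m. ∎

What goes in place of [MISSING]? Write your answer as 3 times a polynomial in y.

3(9y^3 + 18y^2 + 11y + 5)

Only m ≡ 2 (mod 3) is unaccounted for. Put m = 3y+2:
(3y+2)^3 - (3y+2) + 9 expands to 27y^3 + 54y^2 + 33y + 15,
and factoring out 3 leaves 3(9y^3 + 18y^2 + 11y + 5).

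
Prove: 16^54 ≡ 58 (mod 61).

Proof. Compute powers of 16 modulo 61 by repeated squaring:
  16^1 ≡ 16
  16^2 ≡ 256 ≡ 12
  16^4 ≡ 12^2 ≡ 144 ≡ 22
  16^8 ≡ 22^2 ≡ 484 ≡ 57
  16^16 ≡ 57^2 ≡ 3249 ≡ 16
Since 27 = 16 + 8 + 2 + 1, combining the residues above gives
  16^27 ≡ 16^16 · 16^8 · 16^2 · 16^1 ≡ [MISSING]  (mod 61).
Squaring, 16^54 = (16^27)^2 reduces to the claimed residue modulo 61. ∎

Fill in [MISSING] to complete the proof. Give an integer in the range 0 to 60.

16^16 · 16^8 · 16^2 · 16^1 ≡ 16 · 57 · 12 · 16 = 175104.
175104 mod 61 = 34, so 16^27 ≡ 34 (mod 61).

34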